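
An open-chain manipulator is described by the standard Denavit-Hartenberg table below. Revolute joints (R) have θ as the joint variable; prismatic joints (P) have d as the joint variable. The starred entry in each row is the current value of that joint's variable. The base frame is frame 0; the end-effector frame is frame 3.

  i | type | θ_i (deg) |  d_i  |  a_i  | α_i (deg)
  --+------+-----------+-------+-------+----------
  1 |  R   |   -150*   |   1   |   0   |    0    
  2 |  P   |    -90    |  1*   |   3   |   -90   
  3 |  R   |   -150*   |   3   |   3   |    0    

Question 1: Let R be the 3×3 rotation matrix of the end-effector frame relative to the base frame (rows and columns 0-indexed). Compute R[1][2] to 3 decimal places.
-0.500

End-effector z-axis (col 2 of R) = (-0.8660,-0.5000,0.0000)
R[1][2] = -0.5000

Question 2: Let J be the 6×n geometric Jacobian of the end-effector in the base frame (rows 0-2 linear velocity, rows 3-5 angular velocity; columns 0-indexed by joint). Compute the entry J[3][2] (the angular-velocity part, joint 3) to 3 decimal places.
-0.866

axis z_2 = (-0.8660,-0.5000,0.0000); lever o_n−o_2 = (-1.2990,-3.7500,1.5000)
cross product → J_v[:, 2] = (-0.7500,1.2990,2.5981)
J_ω[:, 2] = z_2
entry J[3][2] = -0.8660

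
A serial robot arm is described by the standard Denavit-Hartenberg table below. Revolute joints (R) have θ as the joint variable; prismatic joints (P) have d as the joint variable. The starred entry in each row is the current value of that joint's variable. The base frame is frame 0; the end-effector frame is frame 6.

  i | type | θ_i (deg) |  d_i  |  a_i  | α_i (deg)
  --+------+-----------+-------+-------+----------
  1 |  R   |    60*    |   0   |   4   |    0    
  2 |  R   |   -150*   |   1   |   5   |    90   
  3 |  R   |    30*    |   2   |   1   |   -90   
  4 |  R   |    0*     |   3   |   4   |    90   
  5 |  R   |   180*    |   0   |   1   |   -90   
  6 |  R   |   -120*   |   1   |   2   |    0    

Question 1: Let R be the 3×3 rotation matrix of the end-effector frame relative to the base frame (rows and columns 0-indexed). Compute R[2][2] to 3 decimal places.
-0.866

End-effector z-axis (col 2 of R) = (-0.0000,-0.5000,-0.8660)
R[2][2] = -0.8660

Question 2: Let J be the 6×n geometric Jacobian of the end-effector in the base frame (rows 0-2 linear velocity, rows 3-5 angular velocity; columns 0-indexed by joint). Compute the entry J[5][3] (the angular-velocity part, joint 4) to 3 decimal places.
0.866

axis z_3 = (0.0000,0.5000,0.8660); lever o_n−o_3 = (-1.7321,-2.4641,3.7321)
cross product → J_v[:, 3] = (4.0000,-1.5000,0.8660)
J_ω[:, 3] = z_3
entry J[5][3] = 0.8660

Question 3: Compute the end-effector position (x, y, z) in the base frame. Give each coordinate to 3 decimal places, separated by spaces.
-1.732 -4.866 5.232

after link 1: o_1 = (2.0000, 3.4641, 0.0000)
after link 2: o_2 = (2.0000, -1.5359, 1.0000)
after link 3: o_3 = (-0.0000, -2.4019, 1.5000)
after link 4: o_4 = (-0.0000, -4.3660, 6.0981)
after link 5: o_5 = (-0.0000, -3.5000, 5.5981)
after link 6: o_6 = (-1.7321, -4.8660, 5.2321)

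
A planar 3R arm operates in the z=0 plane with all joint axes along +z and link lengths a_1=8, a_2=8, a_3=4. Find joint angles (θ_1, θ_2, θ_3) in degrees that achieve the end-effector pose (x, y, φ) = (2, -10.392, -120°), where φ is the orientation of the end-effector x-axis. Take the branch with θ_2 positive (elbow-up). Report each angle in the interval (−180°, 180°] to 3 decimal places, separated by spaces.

wrist centre = target − a_3·(cos φ, sin φ) = (4.0000, -6.9279)
cos θ_2 = (63.9958−8²−8²)/(2·8·8) = -0.5000; θ_2 = 120.0022° (elbow-up)
β = atan2(-6.9279,4.0000) = -59.9989°; ψ = atan2(6.9281,3.9997) = 60.0011°
θ_1 = β − ψ = -120.0000°
θ_3 = φ − θ_1 − θ_2 = -120.0022° (wrapped to (-180°,180°])

-120.000 120.002 -120.002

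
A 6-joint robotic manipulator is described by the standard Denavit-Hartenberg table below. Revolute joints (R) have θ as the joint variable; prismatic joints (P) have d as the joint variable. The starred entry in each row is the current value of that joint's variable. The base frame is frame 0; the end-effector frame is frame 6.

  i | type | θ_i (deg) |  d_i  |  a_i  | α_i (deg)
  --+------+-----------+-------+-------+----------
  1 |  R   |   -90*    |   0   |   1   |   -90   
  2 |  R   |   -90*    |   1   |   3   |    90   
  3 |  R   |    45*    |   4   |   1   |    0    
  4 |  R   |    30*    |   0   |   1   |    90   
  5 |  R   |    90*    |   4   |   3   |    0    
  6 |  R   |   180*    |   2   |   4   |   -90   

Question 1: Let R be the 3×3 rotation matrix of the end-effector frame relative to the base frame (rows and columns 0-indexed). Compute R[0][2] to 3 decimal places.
0.966

End-effector z-axis (col 2 of R) = (0.9659,-0.0000,0.2588)
R[0][2] = 0.9659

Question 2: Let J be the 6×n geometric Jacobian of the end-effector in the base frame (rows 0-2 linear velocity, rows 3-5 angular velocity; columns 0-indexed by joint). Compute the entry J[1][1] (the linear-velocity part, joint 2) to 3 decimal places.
-9.761

axis z_1 = (1.0000,0.0000,0.0000); lever o_n−o_1 = (1.1201,3.0000,9.7615)
cross product → J_v[:, 1] = (0.0000,-9.7615,3.0000)
J_ω[:, 1] = z_1
entry J[1][1] = -9.7615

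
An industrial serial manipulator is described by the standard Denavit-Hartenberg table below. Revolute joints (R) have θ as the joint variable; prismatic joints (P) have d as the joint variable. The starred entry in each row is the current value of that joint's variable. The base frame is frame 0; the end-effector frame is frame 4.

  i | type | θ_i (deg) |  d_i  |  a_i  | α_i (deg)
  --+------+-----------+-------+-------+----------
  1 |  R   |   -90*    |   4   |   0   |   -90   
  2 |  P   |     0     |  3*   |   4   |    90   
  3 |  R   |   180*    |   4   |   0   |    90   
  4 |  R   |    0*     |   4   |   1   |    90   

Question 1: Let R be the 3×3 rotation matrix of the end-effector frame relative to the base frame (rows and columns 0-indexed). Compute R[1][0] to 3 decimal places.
1.000

End-effector x-axis (col 0 of R) = (0.0000,1.0000,0.0000)
R[1][0] = 1.0000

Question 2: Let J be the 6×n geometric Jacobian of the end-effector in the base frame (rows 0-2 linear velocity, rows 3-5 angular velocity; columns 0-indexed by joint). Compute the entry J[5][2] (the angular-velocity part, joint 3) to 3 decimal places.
1.000

axis z_2 = (0.0000,0.0000,1.0000); lever o_n−o_2 = (4.0000,1.0000,4.0000)
cross product → J_v[:, 2] = (-1.0000,4.0000,0.0000)
J_ω[:, 2] = z_2
entry J[5][2] = 1.0000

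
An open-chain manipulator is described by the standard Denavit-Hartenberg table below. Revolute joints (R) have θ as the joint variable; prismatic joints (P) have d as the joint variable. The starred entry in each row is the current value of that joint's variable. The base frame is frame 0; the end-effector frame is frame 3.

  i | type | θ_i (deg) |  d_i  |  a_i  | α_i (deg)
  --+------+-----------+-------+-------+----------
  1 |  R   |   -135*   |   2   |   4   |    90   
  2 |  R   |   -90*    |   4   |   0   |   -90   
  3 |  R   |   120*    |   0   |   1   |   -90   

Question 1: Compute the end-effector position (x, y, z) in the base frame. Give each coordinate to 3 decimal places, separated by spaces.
-5.044 -0.612 2.500

after link 1: o_1 = (-2.8284, -2.8284, 2.0000)
after link 2: o_2 = (-5.6569, -0.0000, 2.0000)
after link 3: o_3 = (-5.0445, -0.6124, 2.5000)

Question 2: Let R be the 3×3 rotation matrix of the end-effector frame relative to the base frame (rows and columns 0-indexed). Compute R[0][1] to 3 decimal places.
End-effector y-axis (col 1 of R) = (0.7071,0.7071,-0.0000)
R[0][1] = 0.7071

0.707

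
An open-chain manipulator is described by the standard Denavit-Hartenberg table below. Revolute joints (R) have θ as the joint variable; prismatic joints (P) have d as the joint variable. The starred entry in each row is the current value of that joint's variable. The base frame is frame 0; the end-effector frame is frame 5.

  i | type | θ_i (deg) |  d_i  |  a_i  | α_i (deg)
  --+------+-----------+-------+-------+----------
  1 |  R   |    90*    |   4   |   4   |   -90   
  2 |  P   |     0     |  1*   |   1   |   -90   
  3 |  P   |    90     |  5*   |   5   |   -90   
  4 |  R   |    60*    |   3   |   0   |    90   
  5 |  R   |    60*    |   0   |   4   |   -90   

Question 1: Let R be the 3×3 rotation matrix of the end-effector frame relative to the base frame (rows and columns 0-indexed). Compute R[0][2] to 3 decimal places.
-0.433

End-effector z-axis (col 2 of R) = (-0.4330,-0.5000,-0.7500)
R[0][2] = -0.4330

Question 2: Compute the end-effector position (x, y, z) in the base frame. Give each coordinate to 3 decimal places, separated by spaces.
5.000 -1.464 0.732

after link 1: o_1 = (0.0000, 4.0000, 4.0000)
after link 2: o_2 = (-1.0000, 5.0000, 4.0000)
after link 3: o_3 = (4.0000, 5.0000, -1.0000)
after link 4: o_4 = (4.0000, 2.0000, -1.0000)
after link 5: o_5 = (5.0000, -1.4641, 0.7321)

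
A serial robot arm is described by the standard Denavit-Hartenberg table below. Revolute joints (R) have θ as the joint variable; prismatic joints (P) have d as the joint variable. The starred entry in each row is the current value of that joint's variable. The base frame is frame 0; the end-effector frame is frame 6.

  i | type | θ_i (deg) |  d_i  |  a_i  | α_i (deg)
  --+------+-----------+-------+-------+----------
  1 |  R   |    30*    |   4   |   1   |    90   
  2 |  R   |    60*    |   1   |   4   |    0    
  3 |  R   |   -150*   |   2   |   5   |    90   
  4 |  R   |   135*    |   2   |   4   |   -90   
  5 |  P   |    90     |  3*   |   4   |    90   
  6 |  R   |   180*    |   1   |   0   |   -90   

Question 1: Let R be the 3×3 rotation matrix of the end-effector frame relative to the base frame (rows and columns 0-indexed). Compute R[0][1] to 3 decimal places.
-0.354

End-effector y-axis (col 1 of R) = (-0.3536,0.6124,-0.7071)
R[0][1] = -0.3536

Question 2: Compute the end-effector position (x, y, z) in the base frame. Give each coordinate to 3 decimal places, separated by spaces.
after link 1: o_1 = (0.8660, 0.5000, 4.0000)
after link 2: o_2 = (3.0981, 0.6340, 7.4641)
after link 3: o_3 = (4.0981, -1.0981, 2.4641)
after link 4: o_4 = (3.7802, -4.5476, 5.2925)
after link 5: o_5 = (6.1837, -0.7104, 7.4138)
after link 6: o_6 = (6.5372, -1.3228, 8.1210)

6.537 -1.323 8.121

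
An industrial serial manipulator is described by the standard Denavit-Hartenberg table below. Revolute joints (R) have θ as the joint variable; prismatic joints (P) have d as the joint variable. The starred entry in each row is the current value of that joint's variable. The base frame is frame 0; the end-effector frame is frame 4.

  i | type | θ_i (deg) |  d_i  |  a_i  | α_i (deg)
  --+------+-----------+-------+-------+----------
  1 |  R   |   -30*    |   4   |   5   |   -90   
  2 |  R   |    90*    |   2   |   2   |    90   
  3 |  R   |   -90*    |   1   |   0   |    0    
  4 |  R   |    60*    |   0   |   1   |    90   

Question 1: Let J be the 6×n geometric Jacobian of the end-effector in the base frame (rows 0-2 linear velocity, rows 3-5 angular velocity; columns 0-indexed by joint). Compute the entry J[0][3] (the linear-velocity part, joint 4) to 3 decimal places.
0.433

axis z_3 = (0.8660,-0.5000,0.0000); lever o_n−o_3 = (-0.2500,-0.4330,-0.8660)
cross product → J_v[:, 3] = (0.4330,0.7500,-0.5000)
J_ω[:, 3] = z_3
entry J[0][3] = 0.4330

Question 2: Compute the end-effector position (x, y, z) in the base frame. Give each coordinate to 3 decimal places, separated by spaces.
5.946 -1.701 1.134

after link 1: o_1 = (4.3301, -2.5000, 4.0000)
after link 2: o_2 = (5.3301, -0.7679, 2.0000)
after link 3: o_3 = (6.1962, -1.2679, 2.0000)
after link 4: o_4 = (5.9462, -1.7010, 1.1340)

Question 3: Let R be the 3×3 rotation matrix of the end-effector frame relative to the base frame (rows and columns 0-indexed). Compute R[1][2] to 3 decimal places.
End-effector z-axis (col 2 of R) = (-0.4330,-0.7500,0.5000)
R[1][2] = -0.7500

-0.750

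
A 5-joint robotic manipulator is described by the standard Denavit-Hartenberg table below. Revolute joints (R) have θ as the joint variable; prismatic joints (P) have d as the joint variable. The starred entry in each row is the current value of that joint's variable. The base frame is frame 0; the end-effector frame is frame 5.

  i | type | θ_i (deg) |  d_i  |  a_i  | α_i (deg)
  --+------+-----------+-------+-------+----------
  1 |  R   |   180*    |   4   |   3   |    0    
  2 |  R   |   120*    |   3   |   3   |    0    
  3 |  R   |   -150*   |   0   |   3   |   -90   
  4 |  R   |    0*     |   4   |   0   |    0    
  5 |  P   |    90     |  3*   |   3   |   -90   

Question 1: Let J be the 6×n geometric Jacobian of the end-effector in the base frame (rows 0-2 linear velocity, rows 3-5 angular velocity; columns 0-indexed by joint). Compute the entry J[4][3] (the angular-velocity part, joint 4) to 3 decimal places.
-0.866

axis z_3 = (-0.5000,-0.8660,0.0000); lever o_n−o_3 = (-3.5000,-6.0622,-3.0000)
cross product → J_v[:, 3] = (2.5981,-1.5000,-0.0000)
J_ω[:, 3] = z_3
entry J[4][3] = -0.8660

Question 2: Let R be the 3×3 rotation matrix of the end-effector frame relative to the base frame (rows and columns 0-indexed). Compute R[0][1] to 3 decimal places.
0.500

End-effector y-axis (col 1 of R) = (0.5000,0.8660,-0.0000)
R[0][1] = 0.5000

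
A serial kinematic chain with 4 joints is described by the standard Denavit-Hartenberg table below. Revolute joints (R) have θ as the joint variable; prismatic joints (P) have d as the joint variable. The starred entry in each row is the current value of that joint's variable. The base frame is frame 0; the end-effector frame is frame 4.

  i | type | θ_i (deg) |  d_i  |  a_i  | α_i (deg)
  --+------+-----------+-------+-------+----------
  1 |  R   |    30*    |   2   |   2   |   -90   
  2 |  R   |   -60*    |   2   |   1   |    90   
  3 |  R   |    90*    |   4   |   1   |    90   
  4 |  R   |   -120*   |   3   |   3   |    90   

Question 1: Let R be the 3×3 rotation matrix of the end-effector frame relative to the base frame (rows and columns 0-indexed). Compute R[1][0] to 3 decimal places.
End-effector x-axis (col 0 of R) = (0.8995,-0.0580,-0.4330)
R[1][0] = -0.0580

-0.058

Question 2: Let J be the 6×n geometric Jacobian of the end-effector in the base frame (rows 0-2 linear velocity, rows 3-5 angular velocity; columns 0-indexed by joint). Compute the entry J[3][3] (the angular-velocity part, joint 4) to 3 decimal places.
0.433

axis z_3 = (0.4330,0.2500,0.8660); lever o_n−o_3 = (3.9976,0.5760,1.2990)
cross product → J_v[:, 3] = (-0.1740,2.8995,-0.7500)
J_ω[:, 3] = z_3
entry J[3][3] = 0.4330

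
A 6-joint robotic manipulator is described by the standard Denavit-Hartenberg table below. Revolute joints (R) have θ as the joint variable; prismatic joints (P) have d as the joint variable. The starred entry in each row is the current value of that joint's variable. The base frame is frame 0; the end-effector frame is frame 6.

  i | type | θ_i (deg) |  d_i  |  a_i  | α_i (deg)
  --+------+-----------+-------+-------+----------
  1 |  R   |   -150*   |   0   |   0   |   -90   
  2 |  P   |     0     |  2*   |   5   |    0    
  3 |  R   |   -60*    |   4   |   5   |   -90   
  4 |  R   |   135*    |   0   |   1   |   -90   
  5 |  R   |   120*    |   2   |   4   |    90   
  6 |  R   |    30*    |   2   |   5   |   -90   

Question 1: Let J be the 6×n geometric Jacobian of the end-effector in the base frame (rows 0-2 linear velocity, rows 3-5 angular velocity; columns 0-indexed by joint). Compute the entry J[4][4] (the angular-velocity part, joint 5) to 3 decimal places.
axis z_4 = (0.6597,-0.4356,-0.6124); lever o_n−o_4 = (9.2446,-0.3234,2.8413)
cross product → J_v[:, 4] = (-1.4357,-7.5357,3.8136)
J_ω[:, 4] = z_4
entry J[4][4] = -0.4356

-0.436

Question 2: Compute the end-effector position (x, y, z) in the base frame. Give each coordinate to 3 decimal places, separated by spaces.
after link 1: o_1 = (0.0000, 0.0000, 0.0000)
after link 2: o_2 = (-3.3301, -4.2321, 0.0000)
after link 3: o_3 = (-3.4952, -8.9462, 4.3301)
after link 4: o_4 = (-3.5426, -8.1570, 3.7178)
after link 5: o_5 = (0.4697, -9.1065, 5.4498)
after link 6: o_6 = (5.7021, -8.4804, 6.5590)

5.702 -8.480 6.559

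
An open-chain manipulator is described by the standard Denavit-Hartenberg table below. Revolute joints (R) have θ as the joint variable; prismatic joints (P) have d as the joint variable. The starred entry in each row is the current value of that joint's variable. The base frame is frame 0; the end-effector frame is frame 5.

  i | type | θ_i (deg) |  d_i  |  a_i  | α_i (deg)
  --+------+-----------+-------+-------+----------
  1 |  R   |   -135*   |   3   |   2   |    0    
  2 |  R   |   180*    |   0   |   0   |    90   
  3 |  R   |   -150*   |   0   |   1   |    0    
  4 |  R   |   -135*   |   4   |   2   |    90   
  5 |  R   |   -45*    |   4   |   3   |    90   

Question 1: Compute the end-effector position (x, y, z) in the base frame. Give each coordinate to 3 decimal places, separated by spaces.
after link 1: o_1 = (-1.4142, -1.4142, 3.0000)
after link 2: o_2 = (-1.4142, -1.4142, 3.0000)
after link 3: o_3 = (-2.0266, -2.0266, 2.5000)
after link 4: o_4 = (1.1679, -4.4890, 4.4319)
after link 5: o_5 = (2.7881, 0.1313, 5.4456)

2.788 0.131 5.446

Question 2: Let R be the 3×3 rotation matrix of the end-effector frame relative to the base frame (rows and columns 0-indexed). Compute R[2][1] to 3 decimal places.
-0.259

End-effector y-axis (col 1 of R) = (0.6830,0.6830,-0.2588)
R[2][1] = -0.2588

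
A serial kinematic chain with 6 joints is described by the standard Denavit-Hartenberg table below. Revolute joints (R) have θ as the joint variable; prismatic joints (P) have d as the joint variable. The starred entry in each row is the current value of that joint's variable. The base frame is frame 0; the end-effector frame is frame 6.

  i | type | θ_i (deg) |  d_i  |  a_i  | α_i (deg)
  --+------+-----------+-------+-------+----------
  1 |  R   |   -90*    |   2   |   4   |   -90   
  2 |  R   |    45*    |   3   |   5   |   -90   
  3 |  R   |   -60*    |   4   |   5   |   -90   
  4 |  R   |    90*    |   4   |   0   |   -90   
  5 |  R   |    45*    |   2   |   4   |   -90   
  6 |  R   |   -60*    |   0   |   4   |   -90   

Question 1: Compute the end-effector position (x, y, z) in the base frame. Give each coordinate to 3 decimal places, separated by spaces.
after link 1: o_1 = (0.0000, -4.0000, 2.0000)
after link 2: o_2 = (3.0000, -7.5355, -1.5355)
after link 3: o_3 = (7.3301, -6.4749, -6.1317)
after link 4: o_4 = (5.3301, -8.9244, -8.5812)
after link 5: o_5 = (5.0123, -8.4852, -4.1421)
after link 6: o_6 = (2.7194, -7.3944, -1.0513)

2.719 -7.394 -1.051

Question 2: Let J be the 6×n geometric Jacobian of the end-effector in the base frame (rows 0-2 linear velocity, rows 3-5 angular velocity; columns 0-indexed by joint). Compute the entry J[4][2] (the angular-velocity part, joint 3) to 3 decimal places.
0.707

axis z_2 = (0.0000,0.7071,-0.7071); lever o_n−o_2 = (-0.2806,0.1411,0.4842)
cross product → J_v[:, 2] = (0.4422,0.1984,0.1984)
J_ω[:, 2] = z_2
entry J[4][2] = 0.7071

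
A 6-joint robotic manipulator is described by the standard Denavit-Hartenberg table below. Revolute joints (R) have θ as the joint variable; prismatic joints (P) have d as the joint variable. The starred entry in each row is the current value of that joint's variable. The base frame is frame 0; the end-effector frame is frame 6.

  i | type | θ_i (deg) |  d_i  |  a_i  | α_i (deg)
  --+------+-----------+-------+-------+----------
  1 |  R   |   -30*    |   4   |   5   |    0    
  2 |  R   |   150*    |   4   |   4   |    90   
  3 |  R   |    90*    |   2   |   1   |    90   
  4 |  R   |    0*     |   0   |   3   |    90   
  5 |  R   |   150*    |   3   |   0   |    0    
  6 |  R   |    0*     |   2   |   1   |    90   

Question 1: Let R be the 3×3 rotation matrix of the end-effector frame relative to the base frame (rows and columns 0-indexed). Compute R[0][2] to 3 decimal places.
End-effector z-axis (col 2 of R) = (-0.4330,0.7500,0.5000)
R[0][2] = -0.4330

-0.433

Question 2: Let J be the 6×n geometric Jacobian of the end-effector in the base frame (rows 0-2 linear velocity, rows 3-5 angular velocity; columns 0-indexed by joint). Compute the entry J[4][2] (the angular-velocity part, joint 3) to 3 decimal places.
axis z_2 = (0.8660,0.5000,0.0000); lever o_n−o_2 = (-2.8481,-1.0670,3.1340)
cross product → J_v[:, 2] = (1.5670,-2.7141,0.5000)
J_ω[:, 2] = z_2
entry J[4][2] = 0.5000

0.500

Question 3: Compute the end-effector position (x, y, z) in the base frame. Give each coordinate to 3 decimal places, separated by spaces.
-0.518 -0.103 11.134

after link 1: o_1 = (4.3301, -2.5000, 4.0000)
after link 2: o_2 = (2.3301, 0.9641, 8.0000)
after link 3: o_3 = (4.0622, 1.9641, 9.0000)
after link 4: o_4 = (4.0622, 1.9641, 12.0000)
after link 5: o_5 = (1.4641, 0.4641, 12.0000)
after link 6: o_6 = (-0.5179, -0.1029, 11.1340)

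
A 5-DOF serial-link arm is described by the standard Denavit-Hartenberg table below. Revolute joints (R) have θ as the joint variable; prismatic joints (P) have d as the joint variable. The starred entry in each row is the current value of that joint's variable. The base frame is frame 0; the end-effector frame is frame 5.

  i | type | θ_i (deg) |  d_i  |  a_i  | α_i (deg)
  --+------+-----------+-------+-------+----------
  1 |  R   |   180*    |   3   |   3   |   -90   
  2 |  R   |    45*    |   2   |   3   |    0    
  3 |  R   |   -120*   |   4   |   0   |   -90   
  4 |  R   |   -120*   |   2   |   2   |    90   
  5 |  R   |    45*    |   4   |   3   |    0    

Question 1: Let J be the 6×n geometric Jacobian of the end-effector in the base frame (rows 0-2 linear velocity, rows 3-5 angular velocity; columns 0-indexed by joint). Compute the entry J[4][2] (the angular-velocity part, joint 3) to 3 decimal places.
axis z_2 = (-0.0000,-1.0000,0.0000); lever o_n−o_2 = (-2.5510,-5.5692,-6.4032)
cross product → J_v[:, 2] = (6.4032,-0.0000,-2.5510)
J_ω[:, 2] = z_2
entry J[4][2] = -1.0000

-1.000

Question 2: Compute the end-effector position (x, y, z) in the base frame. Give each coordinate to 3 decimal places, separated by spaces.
-7.672 -7.569 -5.525

after link 1: o_1 = (-3.0000, 0.0000, 3.0000)
after link 2: o_2 = (-5.1213, -2.0000, 0.8787)
after link 3: o_3 = (-5.1213, -6.0000, 0.8787)
after link 4: o_4 = (-6.7944, -7.7321, -0.6049)
after link 5: o_5 = (-7.6723, -7.5692, -5.5245)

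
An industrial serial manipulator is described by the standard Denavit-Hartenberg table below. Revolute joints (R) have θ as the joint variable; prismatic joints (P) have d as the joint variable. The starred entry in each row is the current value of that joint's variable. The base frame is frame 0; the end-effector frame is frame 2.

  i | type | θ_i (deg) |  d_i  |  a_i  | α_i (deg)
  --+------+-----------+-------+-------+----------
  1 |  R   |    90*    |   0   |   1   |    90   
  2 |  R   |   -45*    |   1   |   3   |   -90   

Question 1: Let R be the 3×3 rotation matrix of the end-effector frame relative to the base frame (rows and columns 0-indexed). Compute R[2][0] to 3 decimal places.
-0.707

End-effector x-axis (col 0 of R) = (0.0000,0.7071,-0.7071)
R[2][0] = -0.7071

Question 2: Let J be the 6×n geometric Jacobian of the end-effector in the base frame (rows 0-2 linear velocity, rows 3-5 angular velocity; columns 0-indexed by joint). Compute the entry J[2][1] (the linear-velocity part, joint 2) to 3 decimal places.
axis z_1 = (1.0000,-0.0000,0.0000); lever o_n−o_1 = (1.0000,2.1213,-2.1213)
cross product → J_v[:, 1] = (-0.0000,2.1213,2.1213)
J_ω[:, 1] = z_1
entry J[2][1] = 2.1213

2.121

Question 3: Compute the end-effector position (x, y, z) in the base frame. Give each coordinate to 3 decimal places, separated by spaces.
after link 1: o_1 = (0.0000, 1.0000, 0.0000)
after link 2: o_2 = (1.0000, 3.1213, -2.1213)

1.000 3.121 -2.121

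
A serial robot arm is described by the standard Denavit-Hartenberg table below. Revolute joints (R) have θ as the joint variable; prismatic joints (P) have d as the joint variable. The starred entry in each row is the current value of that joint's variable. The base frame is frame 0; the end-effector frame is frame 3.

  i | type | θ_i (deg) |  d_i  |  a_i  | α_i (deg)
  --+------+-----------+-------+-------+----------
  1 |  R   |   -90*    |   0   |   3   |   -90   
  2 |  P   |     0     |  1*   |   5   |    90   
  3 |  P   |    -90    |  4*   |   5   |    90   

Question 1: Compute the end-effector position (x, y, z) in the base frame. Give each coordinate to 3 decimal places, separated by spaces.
after link 1: o_1 = (0.0000, -3.0000, 0.0000)
after link 2: o_2 = (1.0000, -8.0000, 0.0000)
after link 3: o_3 = (-4.0000, -8.0000, 4.0000)

-4.000 -8.000 4.000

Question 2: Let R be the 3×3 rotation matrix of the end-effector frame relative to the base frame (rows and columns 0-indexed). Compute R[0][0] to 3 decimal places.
End-effector x-axis (col 0 of R) = (-1.0000,-0.0000,0.0000)
R[0][0] = -1.0000

-1.000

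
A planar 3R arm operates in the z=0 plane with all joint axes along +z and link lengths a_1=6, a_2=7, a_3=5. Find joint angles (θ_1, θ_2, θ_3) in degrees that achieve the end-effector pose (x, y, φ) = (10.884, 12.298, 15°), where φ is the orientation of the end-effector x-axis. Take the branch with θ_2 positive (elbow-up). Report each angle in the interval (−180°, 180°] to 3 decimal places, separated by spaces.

44.996 30.007 -60.003

wrist centre = target − a_3·(cos φ, sin φ) = (6.0544, 11.0039)
cos θ_2 = (157.7413−6²−7²)/(2·6·7) = 0.8660; θ_2 = 30.0066° (elbow-up)
β = atan2(11.0039,6.0544) = 61.1803°; ψ = atan2(3.5007,12.0618) = 16.1843°
θ_1 = β − ψ = 44.9960°
θ_3 = φ − θ_1 − θ_2 = -60.0025° (wrapped to (-180°,180°])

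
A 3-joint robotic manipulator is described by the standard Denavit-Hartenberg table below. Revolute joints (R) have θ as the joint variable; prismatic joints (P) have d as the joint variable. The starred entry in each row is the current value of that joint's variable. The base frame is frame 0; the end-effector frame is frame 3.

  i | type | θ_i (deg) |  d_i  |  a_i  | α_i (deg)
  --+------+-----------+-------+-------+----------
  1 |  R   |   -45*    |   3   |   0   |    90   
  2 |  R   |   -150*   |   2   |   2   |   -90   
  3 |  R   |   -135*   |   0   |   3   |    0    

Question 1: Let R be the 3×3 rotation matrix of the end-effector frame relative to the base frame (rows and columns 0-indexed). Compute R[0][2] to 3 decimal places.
0.354

End-effector z-axis (col 2 of R) = (0.3536,-0.3536,-0.8660)
R[0][2] = 0.3536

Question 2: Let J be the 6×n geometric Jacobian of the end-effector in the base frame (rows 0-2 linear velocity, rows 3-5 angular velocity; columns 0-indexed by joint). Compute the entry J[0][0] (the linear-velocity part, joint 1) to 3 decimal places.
axis z_0 = ẑ; lever o_n−o_0 = (-2.8399,-2.9885,3.0607)
cross product → J_v[:, 0] = (2.9885,-2.8399,0.0000)
J_ω[:, 0] = z_0
entry J[0][0] = 2.9885

2.989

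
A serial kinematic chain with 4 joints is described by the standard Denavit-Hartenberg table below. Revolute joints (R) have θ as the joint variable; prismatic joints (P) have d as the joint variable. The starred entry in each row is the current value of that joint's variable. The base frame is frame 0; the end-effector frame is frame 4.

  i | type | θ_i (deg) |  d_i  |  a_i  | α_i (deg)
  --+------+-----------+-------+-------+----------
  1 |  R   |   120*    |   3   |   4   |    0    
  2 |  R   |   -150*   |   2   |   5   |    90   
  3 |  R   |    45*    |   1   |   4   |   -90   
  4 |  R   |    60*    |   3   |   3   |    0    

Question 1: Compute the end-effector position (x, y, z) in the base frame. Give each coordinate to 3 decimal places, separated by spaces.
after link 1: o_1 = (-2.0000, 3.4641, 3.0000)
after link 2: o_2 = (2.3301, 0.9641, 5.0000)
after link 3: o_3 = (4.2796, -1.3161, 7.8284)
after link 4: o_4 = (4.6601, 1.4642, 11.0104)

4.660 1.464 11.010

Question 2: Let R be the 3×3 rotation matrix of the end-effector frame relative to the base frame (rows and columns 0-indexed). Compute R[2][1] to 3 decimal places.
End-effector y-axis (col 1 of R) = (-0.2803,0.7392,-0.6124)
R[2][1] = -0.6124

-0.612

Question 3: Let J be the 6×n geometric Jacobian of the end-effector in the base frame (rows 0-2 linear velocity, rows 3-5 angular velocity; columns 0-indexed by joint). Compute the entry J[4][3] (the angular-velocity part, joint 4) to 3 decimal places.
0.354

axis z_3 = (-0.6124,0.3536,0.7071); lever o_n−o_3 = (0.3805,2.7803,3.1820)
cross product → J_v[:, 3] = (-0.8410,2.2176,-1.8371)
J_ω[:, 3] = z_3
entry J[4][3] = 0.3536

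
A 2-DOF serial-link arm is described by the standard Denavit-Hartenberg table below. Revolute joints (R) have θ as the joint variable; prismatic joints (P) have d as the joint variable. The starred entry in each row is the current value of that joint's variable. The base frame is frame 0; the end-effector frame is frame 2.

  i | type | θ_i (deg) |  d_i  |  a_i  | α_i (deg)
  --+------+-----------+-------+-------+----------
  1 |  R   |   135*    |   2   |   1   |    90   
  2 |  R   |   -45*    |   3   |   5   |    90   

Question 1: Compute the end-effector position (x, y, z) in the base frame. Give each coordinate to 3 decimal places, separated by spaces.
-1.086 5.328 -1.536

after link 1: o_1 = (-0.7071, 0.7071, 2.0000)
after link 2: o_2 = (-1.0858, 5.3284, -1.5355)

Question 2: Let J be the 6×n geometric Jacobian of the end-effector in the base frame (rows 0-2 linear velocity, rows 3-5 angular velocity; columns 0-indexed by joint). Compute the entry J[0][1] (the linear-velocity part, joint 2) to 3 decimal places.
-2.500

axis z_1 = (0.7071,0.7071,0.0000); lever o_n−o_1 = (-0.3787,4.6213,-3.5355)
cross product → J_v[:, 1] = (-2.5000,2.5000,3.5355)
J_ω[:, 1] = z_1
entry J[0][1] = -2.5000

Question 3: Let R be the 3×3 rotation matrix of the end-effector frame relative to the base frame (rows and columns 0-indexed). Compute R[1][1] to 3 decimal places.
0.707

End-effector y-axis (col 1 of R) = (0.7071,0.7071,0.0000)
R[1][1] = 0.7071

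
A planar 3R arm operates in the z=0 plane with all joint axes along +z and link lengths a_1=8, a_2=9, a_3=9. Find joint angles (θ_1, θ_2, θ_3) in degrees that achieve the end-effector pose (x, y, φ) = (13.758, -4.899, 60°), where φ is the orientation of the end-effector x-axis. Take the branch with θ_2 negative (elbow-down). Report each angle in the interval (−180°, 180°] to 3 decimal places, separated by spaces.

wrist centre = target − a_3·(cos φ, sin φ) = (9.2580, -12.6932)
cos θ_2 = (246.8286−8²−9²)/(2·8·9) = 0.7071; θ_2 = -44.9971° (elbow-down)
β = atan2(-12.6932,9.2580) = -53.8943°; ψ = atan2(-6.3636,14.3643) = -23.8942°
θ_1 = β − ψ = -30.0001°
θ_3 = φ − θ_1 − θ_2 = 134.9972° (wrapped to (-180°,180°])

-30.000 -44.997 134.997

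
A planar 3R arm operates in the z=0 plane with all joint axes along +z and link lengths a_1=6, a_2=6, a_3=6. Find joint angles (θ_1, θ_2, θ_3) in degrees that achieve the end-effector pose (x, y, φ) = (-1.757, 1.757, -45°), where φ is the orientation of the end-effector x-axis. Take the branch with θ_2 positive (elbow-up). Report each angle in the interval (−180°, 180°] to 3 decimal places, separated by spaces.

89.997 90.007 134.997

wrist centre = target − a_3·(cos φ, sin φ) = (-5.9996, 5.9996)
cos θ_2 = (71.9914−6²−6²)/(2·6·6) = -0.0001; θ_2 = 90.0069° (elbow-up)
β = atan2(5.9996,-5.9996) = 135.0000°; ψ = atan2(6.0000,5.9993) = 45.0034°
θ_1 = β − ψ = 89.9966°
θ_3 = φ − θ_1 − θ_2 = 134.9966° (wrapped to (-180°,180°])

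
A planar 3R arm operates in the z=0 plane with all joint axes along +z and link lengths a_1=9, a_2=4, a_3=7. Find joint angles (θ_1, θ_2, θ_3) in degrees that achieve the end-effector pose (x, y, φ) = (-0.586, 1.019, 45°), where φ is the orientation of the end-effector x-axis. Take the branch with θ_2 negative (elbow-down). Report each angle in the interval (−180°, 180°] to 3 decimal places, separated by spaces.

-119.999 -134.992 -60.009

wrist centre = target − a_3·(cos φ, sin φ) = (-5.5357, -3.9307)
cos θ_2 = (46.0953−9²−4²)/(2·9·4) = -0.7070; θ_2 = -134.9922° (elbow-down)
β = atan2(-3.9307,-5.5357) = -144.6227°; ψ = atan2(-2.8288,6.1720) = -24.6236°
θ_1 = β − ψ = -119.9992°
θ_3 = φ − θ_1 − θ_2 = -60.0087° (wrapped to (-180°,180°])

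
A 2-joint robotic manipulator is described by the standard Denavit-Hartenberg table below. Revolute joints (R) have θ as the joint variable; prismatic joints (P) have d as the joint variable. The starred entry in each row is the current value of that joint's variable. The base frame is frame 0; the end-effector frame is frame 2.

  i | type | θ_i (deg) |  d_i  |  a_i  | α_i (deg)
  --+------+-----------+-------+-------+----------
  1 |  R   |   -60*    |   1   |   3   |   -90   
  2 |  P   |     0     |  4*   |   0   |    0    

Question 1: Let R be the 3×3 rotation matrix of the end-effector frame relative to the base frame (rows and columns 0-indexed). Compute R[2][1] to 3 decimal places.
-1.000

End-effector y-axis (col 1 of R) = (0.0000,0.0000,-1.0000)
R[2][1] = -1.0000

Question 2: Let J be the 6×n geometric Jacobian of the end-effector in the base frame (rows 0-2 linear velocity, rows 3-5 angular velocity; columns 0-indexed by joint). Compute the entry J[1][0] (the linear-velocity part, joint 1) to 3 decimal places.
4.964

axis z_0 = ẑ; lever o_n−o_0 = (4.9641,-0.5981,1.0000)
cross product → J_v[:, 0] = (0.5981,4.9641,-0.0000)
J_ω[:, 0] = z_0
entry J[1][0] = 4.9641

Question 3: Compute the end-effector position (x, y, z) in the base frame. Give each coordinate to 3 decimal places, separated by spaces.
4.964 -0.598 1.000

after link 1: o_1 = (1.5000, -2.5981, 1.0000)
after link 2: o_2 = (4.9641, -0.5981, 1.0000)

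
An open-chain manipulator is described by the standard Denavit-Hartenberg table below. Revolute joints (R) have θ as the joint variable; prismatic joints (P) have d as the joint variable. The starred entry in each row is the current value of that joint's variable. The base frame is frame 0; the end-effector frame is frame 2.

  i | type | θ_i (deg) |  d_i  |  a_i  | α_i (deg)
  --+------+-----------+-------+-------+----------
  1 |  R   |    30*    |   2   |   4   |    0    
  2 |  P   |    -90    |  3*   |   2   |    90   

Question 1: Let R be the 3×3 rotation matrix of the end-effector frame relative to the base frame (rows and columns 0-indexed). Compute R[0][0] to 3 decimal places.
End-effector x-axis (col 0 of R) = (0.5000,-0.8660,0.0000)
R[0][0] = 0.5000

0.500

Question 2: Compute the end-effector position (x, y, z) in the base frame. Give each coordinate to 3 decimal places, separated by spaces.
4.464 0.268 5.000

after link 1: o_1 = (3.4641, 2.0000, 2.0000)
after link 2: o_2 = (4.4641, 0.2679, 5.0000)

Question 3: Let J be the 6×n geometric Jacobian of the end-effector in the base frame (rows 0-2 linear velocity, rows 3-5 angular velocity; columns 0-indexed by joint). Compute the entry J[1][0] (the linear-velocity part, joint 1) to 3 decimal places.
axis z_0 = ẑ; lever o_n−o_0 = (4.4641,0.2679,5.0000)
cross product → J_v[:, 0] = (-0.2679,4.4641,0.0000)
J_ω[:, 0] = z_0
entry J[1][0] = 4.4641

4.464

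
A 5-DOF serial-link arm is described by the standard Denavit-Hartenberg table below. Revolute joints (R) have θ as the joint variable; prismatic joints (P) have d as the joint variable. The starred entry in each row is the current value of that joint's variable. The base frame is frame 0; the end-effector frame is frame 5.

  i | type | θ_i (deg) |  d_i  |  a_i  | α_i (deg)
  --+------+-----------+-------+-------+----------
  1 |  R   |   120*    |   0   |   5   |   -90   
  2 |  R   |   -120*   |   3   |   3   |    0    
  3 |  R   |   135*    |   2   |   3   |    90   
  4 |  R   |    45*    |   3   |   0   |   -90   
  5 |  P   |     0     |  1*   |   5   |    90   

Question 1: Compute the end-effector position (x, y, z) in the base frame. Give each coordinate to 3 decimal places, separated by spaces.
-12.958 3.958 3.987

after link 1: o_1 = (-2.5000, 4.3301, 0.0000)
after link 2: o_2 = (-4.3481, 1.5311, 2.5981)
after link 3: o_3 = (-7.5290, 3.0406, 1.8216)
after link 4: o_4 = (-7.9172, 3.7131, 4.7194)
after link 5: o_5 = (-12.9575, 3.9578, 3.9873)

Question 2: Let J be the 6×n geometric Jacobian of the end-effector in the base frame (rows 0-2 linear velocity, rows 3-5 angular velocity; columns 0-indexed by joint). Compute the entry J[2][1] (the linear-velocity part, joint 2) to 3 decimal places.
-4.906

axis z_1 = (-0.8660,-0.5000,0.0000); lever o_n−o_1 = (-10.4575,-0.3724,3.9873)
cross product → J_v[:, 1] = (-1.9937,3.4531,-4.9063)
J_ω[:, 1] = z_1
entry J[2][1] = -4.9063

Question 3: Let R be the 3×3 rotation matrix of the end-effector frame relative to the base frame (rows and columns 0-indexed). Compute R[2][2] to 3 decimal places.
0.966

End-effector z-axis (col 2 of R) = (-0.1294,0.2241,0.9659)
R[2][2] = 0.9659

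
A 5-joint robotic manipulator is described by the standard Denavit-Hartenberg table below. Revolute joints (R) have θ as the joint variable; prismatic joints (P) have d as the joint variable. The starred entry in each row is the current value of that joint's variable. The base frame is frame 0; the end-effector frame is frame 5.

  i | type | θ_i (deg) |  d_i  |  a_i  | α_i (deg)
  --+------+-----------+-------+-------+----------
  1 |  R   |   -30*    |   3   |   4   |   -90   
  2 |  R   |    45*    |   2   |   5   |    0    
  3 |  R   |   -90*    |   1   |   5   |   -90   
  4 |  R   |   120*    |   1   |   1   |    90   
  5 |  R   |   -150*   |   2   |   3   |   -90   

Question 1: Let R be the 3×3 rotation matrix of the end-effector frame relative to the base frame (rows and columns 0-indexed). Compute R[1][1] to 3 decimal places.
End-effector y-axis (col 1 of R) = (-0.2803,0.7392,-0.6124)
R[1][1] = 0.7392

0.739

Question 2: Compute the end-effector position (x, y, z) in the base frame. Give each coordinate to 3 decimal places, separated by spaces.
12.524 -3.323 5.143

after link 1: o_1 = (3.4641, -2.0000, 3.0000)
after link 2: o_2 = (7.5260, -2.0357, -0.5355)
after link 3: o_3 = (11.0878, -2.9375, 3.0000)
after link 4: o_4 = (10.9610, -3.8642, 1.9393)
after link 5: o_5 = (12.5236, -3.3230, 5.1433)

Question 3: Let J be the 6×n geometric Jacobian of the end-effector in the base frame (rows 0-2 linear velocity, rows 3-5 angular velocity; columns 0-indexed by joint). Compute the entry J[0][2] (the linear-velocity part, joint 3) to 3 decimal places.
4.918

axis z_2 = (0.5000,0.8660,0.0000); lever o_n−o_2 = (4.9976,-1.2873,5.6788)
cross product → J_v[:, 2] = (4.9180,-2.8394,-4.9717)
J_ω[:, 2] = z_2
entry J[0][2] = 4.9180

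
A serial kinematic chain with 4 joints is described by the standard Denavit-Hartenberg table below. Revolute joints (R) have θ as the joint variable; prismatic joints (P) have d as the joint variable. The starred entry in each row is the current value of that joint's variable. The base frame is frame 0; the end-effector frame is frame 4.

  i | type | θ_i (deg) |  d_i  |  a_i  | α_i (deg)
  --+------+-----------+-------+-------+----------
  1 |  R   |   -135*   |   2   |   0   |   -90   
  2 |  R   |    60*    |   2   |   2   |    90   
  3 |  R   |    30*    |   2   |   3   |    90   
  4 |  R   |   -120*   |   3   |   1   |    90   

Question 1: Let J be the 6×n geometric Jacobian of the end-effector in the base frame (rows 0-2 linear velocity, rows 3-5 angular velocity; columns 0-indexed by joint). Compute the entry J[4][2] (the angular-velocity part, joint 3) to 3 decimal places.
-0.612

axis z_2 = (-0.6124,-0.6124,0.5000); lever o_n−o_2 = (-2.9434,-1.0370,-2.6071)
cross product → J_v[:, 2] = (2.1150,-3.0682,-1.1675)
J_ω[:, 2] = z_2
entry J[4][2] = -0.6124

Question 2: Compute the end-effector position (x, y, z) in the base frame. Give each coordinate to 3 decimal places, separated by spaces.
after link 1: o_1 = (0.0000, 0.0000, 2.0000)
after link 2: o_2 = (0.7071, -2.1213, 0.2679)
after link 3: o_3 = (-0.3755, -5.3253, -0.9821)
after link 4: o_4 = (-2.2363, -3.1583, -2.3391)

-2.236 -3.158 -2.339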